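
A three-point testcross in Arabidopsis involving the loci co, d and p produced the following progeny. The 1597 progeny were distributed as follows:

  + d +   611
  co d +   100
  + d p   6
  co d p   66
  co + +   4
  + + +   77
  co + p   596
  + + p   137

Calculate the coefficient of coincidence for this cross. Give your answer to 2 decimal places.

The two most frequent reciprocal classes, co + p and + d +, are the parental types, so the F1 was co + p / + d +.
The two rarest classes, co + + and + d p, are the double crossovers. Comparing them with the parentals, only the p allele has switched, so p is the middle locus and the order is co – p – d.
co–p: (237 + 10)/1597 = 0.1547; p–d: (143 + 10)/1597 = 0.0958.
Expected DCO frequency = 0.1547 × 0.0958 ≈ 0.01482; observed = 10/1597 ≈ 0.00626.
Coefficient of coincidence = 0.00626/0.01482 ≈ 0.42.

0.42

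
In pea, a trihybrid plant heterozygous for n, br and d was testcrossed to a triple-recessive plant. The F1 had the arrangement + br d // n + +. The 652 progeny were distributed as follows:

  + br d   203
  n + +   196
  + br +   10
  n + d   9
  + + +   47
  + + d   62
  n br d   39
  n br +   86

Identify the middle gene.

d

The two rarest classes, + br + and n + d, are the double crossovers. Comparing them with the parentals, only the d allele has switched, so d is the middle locus and the order is br – d – n.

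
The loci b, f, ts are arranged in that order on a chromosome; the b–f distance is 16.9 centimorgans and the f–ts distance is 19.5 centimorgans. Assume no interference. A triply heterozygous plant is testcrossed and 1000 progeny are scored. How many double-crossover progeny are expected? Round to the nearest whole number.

Map distances give recombination frequencies of 0.169 and 0.195 for the two intervals.
With no interference, expected double-crossover frequency = 0.169 × 0.195 = 0.03295.
Expected number = 0.03295 × 1000 = 32.95 ≈ 33.

33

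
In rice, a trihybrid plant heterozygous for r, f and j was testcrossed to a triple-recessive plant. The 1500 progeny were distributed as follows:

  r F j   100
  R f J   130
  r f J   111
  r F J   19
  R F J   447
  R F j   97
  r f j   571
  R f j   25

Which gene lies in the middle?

r

The two most frequent reciprocal classes, r f j and R F J, are the parental types, so the F1 was r f j / R F J.
The two rarest classes, R f j and r F J, are the double crossovers. Comparing them with the parentals, only the r allele has switched, so r is the middle locus and the order is f – r – j.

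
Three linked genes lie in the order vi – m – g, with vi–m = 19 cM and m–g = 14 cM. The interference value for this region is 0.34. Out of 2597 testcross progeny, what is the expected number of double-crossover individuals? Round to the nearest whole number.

46

Map distances give recombination frequencies of 0.190 and 0.140 for the two intervals.
With interference 0.34 (so coincidence = 0.66), expected double-crossover frequency = 0.190 × 0.140 × 0.66 = 0.01756.
Expected number = 0.01756 × 2597 = 45.59 ≈ 46.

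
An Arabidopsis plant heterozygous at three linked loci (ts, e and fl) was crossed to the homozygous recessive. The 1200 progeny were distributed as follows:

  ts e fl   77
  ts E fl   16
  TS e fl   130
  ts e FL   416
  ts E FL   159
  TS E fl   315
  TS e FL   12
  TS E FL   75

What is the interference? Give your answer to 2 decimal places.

0.41

The two most frequent reciprocal classes, TS E fl and ts e FL, are the parental types, so the F1 was TS E fl / ts e FL.
The two rarest classes, ts E fl and TS e FL, are the double crossovers. Comparing them with the parentals, only the ts allele has switched, so ts is the middle locus and the order is fl – ts – e.
fl–ts: (152 + 28)/1200 = 0.1500; ts–e: (289 + 28)/1200 = 0.2642.
Expected DCO frequency = 0.1500 × 0.2642 ≈ 0.03963; observed = 28/1200 ≈ 0.02333.
Coefficient of coincidence = 0.02333/0.03963 ≈ 0.59; interference = 1 − 0.59 = 0.41.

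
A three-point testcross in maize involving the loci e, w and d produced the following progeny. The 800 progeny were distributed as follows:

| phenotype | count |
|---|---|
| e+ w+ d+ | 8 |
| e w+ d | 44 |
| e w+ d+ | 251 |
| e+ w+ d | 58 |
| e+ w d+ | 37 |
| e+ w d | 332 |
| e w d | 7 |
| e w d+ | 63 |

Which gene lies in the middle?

e

The two most frequent reciprocal classes, e w+ d+ and e+ w d, are the parental types, so the F1 was e w+ d+ / e+ w d.
The two rarest classes, e+ w+ d+ and e w d, are the double crossovers. Comparing them with the parentals, only the e allele has switched, so e is the middle locus and the order is d – e – w.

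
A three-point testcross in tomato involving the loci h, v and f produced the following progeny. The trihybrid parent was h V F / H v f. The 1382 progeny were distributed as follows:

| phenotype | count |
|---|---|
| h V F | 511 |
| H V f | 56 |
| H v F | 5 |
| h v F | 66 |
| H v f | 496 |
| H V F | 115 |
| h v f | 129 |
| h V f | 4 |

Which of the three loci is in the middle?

f

The two rarest classes, h V f and H v F, are the double crossovers. Comparing them with the parentals, only the f allele has switched, so f is the middle locus and the order is v – f – h.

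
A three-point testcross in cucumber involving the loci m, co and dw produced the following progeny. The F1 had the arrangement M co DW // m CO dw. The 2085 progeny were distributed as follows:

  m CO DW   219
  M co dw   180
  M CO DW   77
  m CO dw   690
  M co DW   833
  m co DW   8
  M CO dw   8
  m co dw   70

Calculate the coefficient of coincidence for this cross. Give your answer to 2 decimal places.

0.49

The two rarest classes, m co DW and M CO dw, are the double crossovers. Comparing them with the parentals, only the m allele has switched, so m is the middle locus and the order is co – m – dw.
co–m: (147 + 16)/2085 = 0.0782; m–dw: (399 + 16)/2085 = 0.1990.
Expected DCO frequency = 0.0782 × 0.1990 ≈ 0.01556; observed = 16/2085 ≈ 0.00767.
Coefficient of coincidence = 0.00767/0.01556 ≈ 0.49.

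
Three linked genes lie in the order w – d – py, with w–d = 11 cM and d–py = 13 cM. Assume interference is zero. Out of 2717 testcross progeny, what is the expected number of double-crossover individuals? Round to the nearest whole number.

Map distances give recombination frequencies of 0.110 and 0.130 for the two intervals.
With no interference, expected double-crossover frequency = 0.110 × 0.130 = 0.01430.
Expected number = 0.01430 × 2717 = 38.85 ≈ 39.

39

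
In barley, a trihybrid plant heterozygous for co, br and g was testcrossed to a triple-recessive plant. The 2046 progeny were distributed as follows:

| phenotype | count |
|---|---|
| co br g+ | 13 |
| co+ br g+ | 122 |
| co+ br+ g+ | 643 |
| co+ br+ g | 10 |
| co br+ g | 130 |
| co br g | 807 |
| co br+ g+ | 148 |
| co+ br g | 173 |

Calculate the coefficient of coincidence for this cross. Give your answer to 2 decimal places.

The two most frequent reciprocal classes, co br g and co+ br+ g+, are the parental types, so the F1 was co br g / co+ br+ g+.
The two rarest classes, co br g+ and co+ br+ g, are the double crossovers. Comparing them with the parentals, only the g allele has switched, so g is the middle locus and the order is br – g – co.
br–g: (252 + 23)/2046 = 0.1344; g–co: (321 + 23)/2046 = 0.1681.
Expected DCO frequency = 0.1344 × 0.1681 ≈ 0.02259; observed = 23/2046 ≈ 0.01124.
Coefficient of coincidence = 0.01124/0.02259 ≈ 0.50.

0.50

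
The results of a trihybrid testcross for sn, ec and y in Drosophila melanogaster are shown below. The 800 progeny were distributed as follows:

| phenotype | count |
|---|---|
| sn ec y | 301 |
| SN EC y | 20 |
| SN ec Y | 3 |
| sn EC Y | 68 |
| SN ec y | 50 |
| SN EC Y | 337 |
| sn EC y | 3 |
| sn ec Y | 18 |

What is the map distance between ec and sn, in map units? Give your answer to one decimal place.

The two most frequent reciprocal classes, sn ec y and SN EC Y, are the parental types, so the F1 was sn ec y / SN EC Y.
The two rarest classes, sn EC y and SN ec Y, are the double crossovers. Comparing them with the parentals, only the ec allele has switched, so ec is the middle locus and the order is sn – ec – y.
Crossovers in the sn–ec interval produce the single-crossover classes SN ec y and sn EC Y (50 + 68 = 118) plus the double crossovers (6).
RF(sn–ec) = (118 + 6) / 800 = 124/800 = 0.1550 → 15.5 map units.

15.5 map units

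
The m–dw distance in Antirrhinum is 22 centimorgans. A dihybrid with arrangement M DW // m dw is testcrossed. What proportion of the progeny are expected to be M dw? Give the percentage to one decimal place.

A map distance of 22 centimorgans corresponds to a recombination frequency of 0.220.
The F1 is M DW / m dw, so M dw is a recombinant gamete class with expected frequency r/2 = 0.220/2 = 0.1100.
That is 0.1100 = 11.0% of the progeny.

11.0%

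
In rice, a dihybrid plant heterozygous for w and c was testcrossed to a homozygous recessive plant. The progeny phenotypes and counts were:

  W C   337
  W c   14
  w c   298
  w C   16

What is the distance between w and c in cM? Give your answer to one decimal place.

4.5 cM

The two most frequent classes, W C (337) and w c (298), are the parental types, so the F1 was W C / w c.
The recombinant classes are W c and w C: 14 + 16 = 30.
Recombination frequency = 30/665 = 0.0451 ≈ 4.5%, i.e. 4.5 cM.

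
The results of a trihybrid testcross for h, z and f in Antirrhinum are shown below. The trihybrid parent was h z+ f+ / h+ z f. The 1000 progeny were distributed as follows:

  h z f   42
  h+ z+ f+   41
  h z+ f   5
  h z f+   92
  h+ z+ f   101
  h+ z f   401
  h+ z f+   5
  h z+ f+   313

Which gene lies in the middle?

The two rarest classes, h z+ f and h+ z f+, are the double crossovers. Comparing them with the parentals, only the f allele has switched, so f is the middle locus and the order is z – f – h.

f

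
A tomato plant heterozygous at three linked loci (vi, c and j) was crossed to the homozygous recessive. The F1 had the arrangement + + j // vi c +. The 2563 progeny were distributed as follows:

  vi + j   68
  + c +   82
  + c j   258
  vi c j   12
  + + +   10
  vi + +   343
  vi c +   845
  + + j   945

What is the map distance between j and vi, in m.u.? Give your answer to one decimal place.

6.7 m.u.

The two rarest classes, + + + and vi c j, are the double crossovers. Comparing them with the parentals, only the j allele has switched, so j is the middle locus and the order is c – j – vi.
Crossovers in the j–vi interval produce the single-crossover classes vi + j and + c + (68 + 82 = 150) plus the double crossovers (22).
RF(j–vi) = (150 + 22) / 2563 = 172/2563 = 0.0671 → 6.7 m.u.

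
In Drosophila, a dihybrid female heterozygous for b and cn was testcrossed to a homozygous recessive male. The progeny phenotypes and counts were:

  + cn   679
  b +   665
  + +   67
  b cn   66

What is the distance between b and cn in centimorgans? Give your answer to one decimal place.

The two most frequent classes, + cn (679) and b + (665), are the parental types, so the F1 was + cn / b +.
The recombinant classes are + + and b cn: 67 + 66 = 133.
Recombination frequency = 133/1477 = 0.0900 ≈ 9.0%, i.e. 9.0 centimorgans.

9.0 centimorgans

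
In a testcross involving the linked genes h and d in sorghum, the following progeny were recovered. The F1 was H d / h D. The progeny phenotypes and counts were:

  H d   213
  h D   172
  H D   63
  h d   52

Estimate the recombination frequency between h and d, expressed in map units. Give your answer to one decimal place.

The recombinant classes are H D and h d: 63 + 52 = 115.
Recombination frequency = 115/500 = 0.2300 ≈ 23.0%, i.e. 23.0 map units.

23.0 map units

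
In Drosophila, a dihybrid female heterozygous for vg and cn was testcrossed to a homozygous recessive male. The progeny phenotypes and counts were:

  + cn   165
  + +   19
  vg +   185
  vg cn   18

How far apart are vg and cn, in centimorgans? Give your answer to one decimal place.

9.6 centimorgans

The two most frequent classes, + cn (165) and vg + (185), are the parental types, so the F1 was + cn / vg +.
The recombinant classes are + + and vg cn: 19 + 18 = 37.
Recombination frequency = 37/387 = 0.0956 ≈ 9.6%, i.e. 9.6 centimorgans.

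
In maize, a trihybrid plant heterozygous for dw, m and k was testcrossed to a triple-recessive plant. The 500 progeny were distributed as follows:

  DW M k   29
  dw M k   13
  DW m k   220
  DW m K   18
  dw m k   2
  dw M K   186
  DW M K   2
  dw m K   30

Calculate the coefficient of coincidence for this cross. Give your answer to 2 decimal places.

0.91

The two most frequent reciprocal classes, DW m k and dw M K, are the parental types, so the F1 was DW m k / dw M K.
The two rarest classes, dw m k and DW M K, are the double crossovers. Comparing them with the parentals, only the dw allele has switched, so dw is the middle locus and the order is m – dw – k.
m–dw: (59 + 4)/500 = 0.1260; dw–k: (31 + 4)/500 = 0.0700.
Expected DCO frequency = 0.1260 × 0.0700 ≈ 0.00882; observed = 4/500 ≈ 0.00800.
Coefficient of coincidence = 0.00800/0.00882 ≈ 0.91.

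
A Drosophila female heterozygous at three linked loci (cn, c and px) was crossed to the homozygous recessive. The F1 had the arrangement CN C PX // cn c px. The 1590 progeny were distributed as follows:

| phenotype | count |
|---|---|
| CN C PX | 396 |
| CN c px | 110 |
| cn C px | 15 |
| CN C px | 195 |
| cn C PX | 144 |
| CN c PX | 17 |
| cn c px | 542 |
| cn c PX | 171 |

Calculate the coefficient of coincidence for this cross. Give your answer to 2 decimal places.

The two rarest classes, CN c PX and cn C px, are the double crossovers. Comparing them with the parentals, only the c allele has switched, so c is the middle locus and the order is px – c – cn.
px–c: (366 + 32)/1590 = 0.2503; c–cn: (254 + 32)/1590 = 0.1799.
Expected DCO frequency = 0.2503 × 0.1799 ≈ 0.04503; observed = 32/1590 ≈ 0.02013.
Coefficient of coincidence = 0.02013/0.04503 ≈ 0.45.

0.45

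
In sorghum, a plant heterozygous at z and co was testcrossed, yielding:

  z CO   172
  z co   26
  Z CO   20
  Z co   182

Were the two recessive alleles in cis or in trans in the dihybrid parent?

trans

The two most frequent classes are Z co (182) and z CO (172); these are the parental (non-recombinant) types.
So the F1 carried Z co on one chromosome and z CO on the other — the recessive alleles are on opposite chromosomes (trans / repulsion).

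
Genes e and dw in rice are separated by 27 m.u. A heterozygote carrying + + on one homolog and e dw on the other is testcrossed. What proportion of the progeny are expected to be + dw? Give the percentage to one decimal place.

13.5%

A map distance of 27 m.u. corresponds to a recombination frequency of 0.270.
The F1 is + + / e dw, so + dw is a recombinant gamete class with expected frequency r/2 = 0.270/2 = 0.1350.
That is 0.1350 = 13.5% of the progeny.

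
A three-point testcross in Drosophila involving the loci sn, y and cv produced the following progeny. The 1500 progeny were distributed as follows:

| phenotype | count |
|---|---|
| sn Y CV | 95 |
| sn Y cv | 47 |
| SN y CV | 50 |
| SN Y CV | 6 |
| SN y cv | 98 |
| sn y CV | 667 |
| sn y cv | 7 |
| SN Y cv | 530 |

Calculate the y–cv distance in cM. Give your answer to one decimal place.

The two most frequent reciprocal classes, SN Y cv and sn y CV, are the parental types, so the F1 was SN Y cv / sn y CV.
The two rarest classes, SN Y CV and sn y cv, are the double crossovers. Comparing them with the parentals, only the cv allele has switched, so cv is the middle locus and the order is sn – cv – y.
Crossovers in the cv–y interval produce the single-crossover classes SN y cv and sn Y CV (98 + 95 = 193) plus the double crossovers (13).
RF(cv–y) = (193 + 13) / 1500 = 206/1500 = 0.1373 → 13.7 cM.

13.7 cM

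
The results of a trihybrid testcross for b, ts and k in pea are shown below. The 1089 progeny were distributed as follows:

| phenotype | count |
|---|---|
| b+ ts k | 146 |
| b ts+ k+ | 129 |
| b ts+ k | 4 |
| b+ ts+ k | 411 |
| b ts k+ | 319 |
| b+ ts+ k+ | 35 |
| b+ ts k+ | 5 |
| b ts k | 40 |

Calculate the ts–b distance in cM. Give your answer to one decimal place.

26.1 cM

The two most frequent reciprocal classes, b ts k+ and b+ ts+ k, are the parental types, so the F1 was b ts k+ / b+ ts+ k.
The two rarest classes, b+ ts k+ and b ts+ k, are the double crossovers. Comparing them with the parentals, only the b allele has switched, so b is the middle locus and the order is k – b – ts.
Crossovers in the b–ts interval produce the single-crossover classes b ts+ k+ and b+ ts k (129 + 146 = 275) plus the double crossovers (9).
RF(b–ts) = (275 + 9) / 1089 = 284/1089 = 0.2608 → 26.1 cM.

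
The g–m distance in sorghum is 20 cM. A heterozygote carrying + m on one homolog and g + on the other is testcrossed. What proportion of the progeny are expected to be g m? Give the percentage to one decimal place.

10.0%

A map distance of 20 cM corresponds to a recombination frequency of 0.200.
The F1 is + m / g +, so g m is a recombinant gamete class with expected frequency r/2 = 0.200/2 = 0.1000.
That is 0.1000 = 10.0% of the progeny.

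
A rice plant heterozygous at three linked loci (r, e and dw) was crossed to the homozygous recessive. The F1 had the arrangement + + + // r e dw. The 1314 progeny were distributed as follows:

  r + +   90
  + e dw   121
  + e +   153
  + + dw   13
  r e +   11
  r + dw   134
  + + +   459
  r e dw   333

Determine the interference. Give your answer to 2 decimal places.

The two rarest classes, + + dw and r e +, are the double crossovers. Comparing them with the parentals, only the dw allele has switched, so dw is the middle locus and the order is r – dw – e.
r–dw: (211 + 24)/1314 = 0.1788; dw–e: (287 + 24)/1314 = 0.2367.
Expected DCO frequency = 0.1788 × 0.2367 ≈ 0.04232; observed = 24/1314 ≈ 0.01826.
Coefficient of coincidence = 0.01826/0.04232 ≈ 0.43; interference = 1 − 0.43 = 0.57.

0.57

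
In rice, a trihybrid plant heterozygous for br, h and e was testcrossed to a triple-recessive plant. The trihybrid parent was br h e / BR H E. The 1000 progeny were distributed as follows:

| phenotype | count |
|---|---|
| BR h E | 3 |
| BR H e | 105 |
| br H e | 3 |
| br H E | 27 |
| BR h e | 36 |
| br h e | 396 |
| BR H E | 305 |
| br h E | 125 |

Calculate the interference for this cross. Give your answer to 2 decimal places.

The two rarest classes, br H e and BR h E, are the double crossovers. Comparing them with the parentals, only the h allele has switched, so h is the middle locus and the order is e – h – br.
e–h: (230 + 6)/1000 = 0.2360; h–br: (63 + 6)/1000 = 0.0690.
Expected DCO frequency = 0.2360 × 0.0690 ≈ 0.01628; observed = 6/1000 ≈ 0.00600.
Coefficient of coincidence = 0.00600/0.01628 ≈ 0.37; interference = 1 − 0.37 = 0.63.

0.63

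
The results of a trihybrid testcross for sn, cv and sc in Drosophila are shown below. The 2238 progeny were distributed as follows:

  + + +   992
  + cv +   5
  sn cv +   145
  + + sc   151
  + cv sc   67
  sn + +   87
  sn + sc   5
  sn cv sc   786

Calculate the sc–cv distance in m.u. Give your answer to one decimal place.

13.7 m.u.

The two most frequent reciprocal classes, + + + and sn cv sc, are the parental types, so the F1 was + + + / sn cv sc.
The two rarest classes, + cv + and sn + sc, are the double crossovers. Comparing them with the parentals, only the cv allele has switched, so cv is the middle locus and the order is sc – cv – sn.
Crossovers in the sc–cv interval produce the single-crossover classes + + sc and sn cv + (151 + 145 = 296) plus the double crossovers (10).
RF(sc–cv) = (296 + 10) / 2238 = 306/2238 = 0.1367 → 13.7 m.u.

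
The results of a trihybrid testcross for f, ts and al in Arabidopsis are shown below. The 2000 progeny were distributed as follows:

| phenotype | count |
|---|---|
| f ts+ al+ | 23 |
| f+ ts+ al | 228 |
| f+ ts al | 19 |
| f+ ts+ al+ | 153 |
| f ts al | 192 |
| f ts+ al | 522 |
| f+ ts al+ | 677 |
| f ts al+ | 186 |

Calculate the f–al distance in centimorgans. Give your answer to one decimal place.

The two most frequent reciprocal classes, f+ ts al+ and f ts+ al, are the parental types, so the F1 was f+ ts al+ / f ts+ al.
The two rarest classes, f+ ts al and f ts+ al+, are the double crossovers. Comparing them with the parentals, only the al allele has switched, so al is the middle locus and the order is f – al – ts.
Crossovers in the f–al interval produce the single-crossover classes f ts al+ and f+ ts+ al (186 + 228 = 414) plus the double crossovers (42).
RF(f–al) = (414 + 42) / 2000 = 456/2000 = 0.2280 → 22.8 centimorgans.

22.8 centimorgans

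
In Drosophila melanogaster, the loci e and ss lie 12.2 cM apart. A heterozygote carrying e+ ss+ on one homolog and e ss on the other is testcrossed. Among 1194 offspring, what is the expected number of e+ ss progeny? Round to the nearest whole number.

A map distance of 12.2 cM corresponds to a recombination frequency of 0.122.
The F1 is e+ ss+ / e ss, so e+ ss is a recombinant gamete class with expected frequency r/2 = 0.122/2 = 0.0610.
Expected number = 0.0610 × 1194 = 72.83 ≈ 73.

73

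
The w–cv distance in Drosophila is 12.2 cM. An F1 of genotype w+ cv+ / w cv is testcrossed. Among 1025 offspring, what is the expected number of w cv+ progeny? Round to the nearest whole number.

A map distance of 12.2 cM corresponds to a recombination frequency of 0.122.
The F1 is w+ cv+ / w cv, so w cv+ is a recombinant gamete class with expected frequency r/2 = 0.122/2 = 0.0610.
Expected number = 0.0610 × 1025 = 62.52 ≈ 63.

63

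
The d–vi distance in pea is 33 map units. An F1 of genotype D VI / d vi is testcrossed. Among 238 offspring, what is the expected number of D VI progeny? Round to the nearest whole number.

A map distance of 33 map units corresponds to a recombination frequency of 0.330.
The F1 is D VI / d vi, so D VI is a parental gamete class with expected frequency (1 − r)/2 = 0.670/2 = 0.3350.
Expected number = 0.3350 × 238 = 79.73 ≈ 80.

80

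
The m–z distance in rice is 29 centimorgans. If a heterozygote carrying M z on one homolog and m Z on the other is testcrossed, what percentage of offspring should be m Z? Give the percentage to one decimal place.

35.5%

A map distance of 29 centimorgans corresponds to a recombination frequency of 0.290.
The F1 is M z / m Z, so m Z is a parental gamete class with expected frequency (1 − r)/2 = 0.710/2 = 0.3550.
That is 0.3550 = 35.5% of the progeny.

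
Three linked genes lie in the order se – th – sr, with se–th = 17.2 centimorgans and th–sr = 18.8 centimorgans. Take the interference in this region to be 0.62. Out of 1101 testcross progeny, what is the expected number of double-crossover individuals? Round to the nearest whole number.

Map distances give recombination frequencies of 0.172 and 0.188 for the two intervals.
With interference 0.62 (so coincidence = 0.38), expected double-crossover frequency = 0.172 × 0.188 × 0.38 = 0.01229.
Expected number = 0.01229 × 1101 = 13.53 ≈ 14.

14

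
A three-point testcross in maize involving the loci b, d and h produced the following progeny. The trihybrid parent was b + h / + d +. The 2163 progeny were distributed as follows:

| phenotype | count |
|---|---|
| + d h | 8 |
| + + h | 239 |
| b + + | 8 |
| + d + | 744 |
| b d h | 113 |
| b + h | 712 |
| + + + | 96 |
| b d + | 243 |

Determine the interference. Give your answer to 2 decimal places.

The two rarest classes, b + + and + d h, are the double crossovers. Comparing them with the parentals, only the h allele has switched, so h is the middle locus and the order is d – h – b.
d–h: (209 + 16)/2163 = 0.1040; h–b: (482 + 16)/2163 = 0.2302.
Expected DCO frequency = 0.1040 × 0.2302 ≈ 0.02394; observed = 16/2163 ≈ 0.00740.
Coefficient of coincidence = 0.00740/0.02394 ≈ 0.31; interference = 1 − 0.31 = 0.69.

0.69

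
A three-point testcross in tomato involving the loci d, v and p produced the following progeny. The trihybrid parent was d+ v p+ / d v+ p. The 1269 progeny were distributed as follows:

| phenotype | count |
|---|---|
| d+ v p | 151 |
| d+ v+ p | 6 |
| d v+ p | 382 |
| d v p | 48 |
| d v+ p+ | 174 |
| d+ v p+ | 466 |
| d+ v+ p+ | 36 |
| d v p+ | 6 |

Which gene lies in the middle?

The two rarest classes, d v p+ and d+ v+ p, are the double crossovers. Comparing them with the parentals, only the d allele has switched, so d is the middle locus and the order is p – d – v.

d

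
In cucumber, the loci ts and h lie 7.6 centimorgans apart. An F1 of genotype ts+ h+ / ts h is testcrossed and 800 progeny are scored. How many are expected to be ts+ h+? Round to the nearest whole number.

A map distance of 7.6 centimorgans corresponds to a recombination frequency of 0.076.
The F1 is ts+ h+ / ts h, so ts+ h+ is a parental gamete class with expected frequency (1 − r)/2 = 0.924/2 = 0.4620.
Expected number = 0.4620 × 800 = 369.60 ≈ 370.

370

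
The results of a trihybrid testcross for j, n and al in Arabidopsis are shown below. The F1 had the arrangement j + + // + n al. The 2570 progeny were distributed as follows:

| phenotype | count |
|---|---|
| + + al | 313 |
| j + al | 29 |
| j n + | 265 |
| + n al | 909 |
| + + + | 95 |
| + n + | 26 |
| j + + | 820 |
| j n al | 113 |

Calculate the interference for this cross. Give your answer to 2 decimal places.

The two rarest classes, j + al and + n +, are the double crossovers. Comparing them with the parentals, only the al allele has switched, so al is the middle locus and the order is j – al – n.
j–al: (208 + 55)/2570 = 0.1023; al–n: (578 + 55)/2570 = 0.2463.
Expected DCO frequency = 0.1023 × 0.2463 ≈ 0.02520; observed = 55/2570 ≈ 0.02140.
Coefficient of coincidence = 0.02140/0.02520 ≈ 0.85; interference = 1 − 0.85 = 0.15.

0.15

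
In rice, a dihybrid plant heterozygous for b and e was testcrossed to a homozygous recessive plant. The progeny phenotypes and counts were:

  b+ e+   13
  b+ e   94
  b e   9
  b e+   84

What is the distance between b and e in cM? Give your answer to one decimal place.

The two most frequent classes, b+ e (94) and b e+ (84), are the parental types, so the F1 was b+ e / b e+.
The recombinant classes are b+ e+ and b e: 13 + 9 = 22.
Recombination frequency = 22/200 = 0.1100 ≈ 11.0%, i.e. 11.0 cM.

11.0 cM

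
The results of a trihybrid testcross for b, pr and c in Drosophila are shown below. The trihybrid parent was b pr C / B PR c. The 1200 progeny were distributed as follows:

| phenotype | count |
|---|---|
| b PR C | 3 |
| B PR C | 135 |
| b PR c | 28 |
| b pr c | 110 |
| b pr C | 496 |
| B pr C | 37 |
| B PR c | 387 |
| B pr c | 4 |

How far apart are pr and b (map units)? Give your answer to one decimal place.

The two rarest classes, b PR C and B pr c, are the double crossovers. Comparing them with the parentals, only the pr allele has switched, so pr is the middle locus and the order is c – pr – b.
Crossovers in the pr–b interval produce the single-crossover classes B pr C and b PR c (37 + 28 = 65) plus the double crossovers (7).
RF(pr–b) = (65 + 7) / 1200 = 72/1200 = 0.0600 → 6.0 map units.

6.0 map units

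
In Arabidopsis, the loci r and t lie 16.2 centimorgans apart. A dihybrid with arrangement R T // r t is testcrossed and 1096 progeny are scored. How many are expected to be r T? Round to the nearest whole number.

A map distance of 16.2 centimorgans corresponds to a recombination frequency of 0.162.
The F1 is R T / r t, so r T is a recombinant gamete class with expected frequency r/2 = 0.162/2 = 0.0810.
Expected number = 0.0810 × 1096 = 88.78 ≈ 89.

89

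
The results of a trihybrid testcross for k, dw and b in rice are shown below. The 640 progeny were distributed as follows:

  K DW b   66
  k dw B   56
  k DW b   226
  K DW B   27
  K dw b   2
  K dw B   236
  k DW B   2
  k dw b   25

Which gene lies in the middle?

b

The two most frequent reciprocal classes, k DW b and K dw B, are the parental types, so the F1 was k DW b / K dw B.
The two rarest classes, k DW B and K dw b, are the double crossovers. Comparing them with the parentals, only the b allele has switched, so b is the middle locus and the order is k – b – dw.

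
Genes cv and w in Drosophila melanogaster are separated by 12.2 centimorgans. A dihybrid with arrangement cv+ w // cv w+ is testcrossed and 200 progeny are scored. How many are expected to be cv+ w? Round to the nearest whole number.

88

A map distance of 12.2 centimorgans corresponds to a recombination frequency of 0.122.
The F1 is cv+ w / cv w+, so cv+ w is a parental gamete class with expected frequency (1 − r)/2 = 0.878/2 = 0.4390.
Expected number = 0.4390 × 200 = 87.80 ≈ 88.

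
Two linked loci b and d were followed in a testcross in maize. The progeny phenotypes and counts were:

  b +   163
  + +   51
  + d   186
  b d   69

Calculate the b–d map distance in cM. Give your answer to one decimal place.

The two most frequent classes, + d (186) and b + (163), are the parental types, so the F1 was + d / b +.
The recombinant classes are + + and b d: 51 + 69 = 120.
Recombination frequency = 120/469 = 0.2559 ≈ 25.6%, i.e. 25.6 cM.

25.6 cM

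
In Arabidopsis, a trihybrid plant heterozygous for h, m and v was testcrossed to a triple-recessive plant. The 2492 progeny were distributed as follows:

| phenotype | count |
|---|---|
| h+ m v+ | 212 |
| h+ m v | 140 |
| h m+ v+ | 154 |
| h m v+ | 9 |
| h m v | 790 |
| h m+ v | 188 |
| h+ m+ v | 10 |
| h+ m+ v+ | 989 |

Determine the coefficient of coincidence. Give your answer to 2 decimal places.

The two most frequent reciprocal classes, h+ m+ v+ and h m v, are the parental types, so the F1 was h+ m+ v+ / h m v.
The two rarest classes, h+ m+ v and h m v+, are the double crossovers. Comparing them with the parentals, only the v allele has switched, so v is the middle locus and the order is m – v – h.
m–v: (400 + 19)/2492 = 0.1681; v–h: (294 + 19)/2492 = 0.1256.
Expected DCO frequency = 0.1681 × 0.1256 ≈ 0.02111; observed = 19/2492 ≈ 0.00762.
Coefficient of coincidence = 0.00762/0.02111 ≈ 0.36.

0.36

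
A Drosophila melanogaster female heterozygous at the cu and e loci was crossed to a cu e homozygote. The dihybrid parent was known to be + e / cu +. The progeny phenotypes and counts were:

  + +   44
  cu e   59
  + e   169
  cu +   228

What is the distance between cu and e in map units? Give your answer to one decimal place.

The recombinant classes are + + and cu e: 44 + 59 = 103.
Recombination frequency = 103/500 = 0.2060 ≈ 20.6%, i.e. 20.6 map units.

20.6 map units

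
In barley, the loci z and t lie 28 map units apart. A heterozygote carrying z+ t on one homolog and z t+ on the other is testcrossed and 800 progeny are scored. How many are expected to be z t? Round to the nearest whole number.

112

A map distance of 28 map units corresponds to a recombination frequency of 0.280.
The F1 is z+ t / z t+, so z t is a recombinant gamete class with expected frequency r/2 = 0.280/2 = 0.1400.
Expected number = 0.1400 × 800 = 112.00 ≈ 112.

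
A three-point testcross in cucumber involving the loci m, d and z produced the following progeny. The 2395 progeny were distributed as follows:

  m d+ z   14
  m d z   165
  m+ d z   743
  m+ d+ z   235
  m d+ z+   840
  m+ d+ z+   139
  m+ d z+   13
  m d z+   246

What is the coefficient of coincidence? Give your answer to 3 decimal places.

0.385

The two most frequent reciprocal classes, m d+ z+ and m+ d z, are the parental types, so the F1 was m d+ z+ / m+ d z.
The two rarest classes, m d+ z and m+ d z+, are the double crossovers. Comparing them with the parentals, only the z allele has switched, so z is the middle locus and the order is d – z – m.
d–z: (481 + 27)/2395 = 0.2121; z–m: (304 + 27)/2395 = 0.1382.
Expected DCO frequency = 0.2121 × 0.1382 ≈ 0.02931; observed = 27/2395 ≈ 0.01127.
Coefficient of coincidence = 0.01127/0.02931 ≈ 0.385.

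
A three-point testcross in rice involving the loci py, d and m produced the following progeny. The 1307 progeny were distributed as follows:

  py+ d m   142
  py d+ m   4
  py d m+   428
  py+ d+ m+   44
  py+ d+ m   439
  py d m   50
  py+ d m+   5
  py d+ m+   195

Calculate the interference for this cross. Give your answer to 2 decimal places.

The two most frequent reciprocal classes, py+ d+ m and py d m+, are the parental types, so the F1 was py+ d+ m / py d m+.
The two rarest classes, py d+ m and py+ d m+, are the double crossovers. Comparing them with the parentals, only the py allele has switched, so py is the middle locus and the order is d – py – m.
d–py: (337 + 9)/1307 = 0.2647; py–m: (94 + 9)/1307 = 0.0788.
Expected DCO frequency = 0.2647 × 0.0788 ≈ 0.02086; observed = 9/1307 ≈ 0.00689.
Coefficient of coincidence = 0.00689/0.02086 ≈ 0.33; interference = 1 − 0.33 = 0.67.

0.67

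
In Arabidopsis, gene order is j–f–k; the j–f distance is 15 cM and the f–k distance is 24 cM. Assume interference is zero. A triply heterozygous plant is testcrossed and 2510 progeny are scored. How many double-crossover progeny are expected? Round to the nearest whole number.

Map distances give recombination frequencies of 0.150 and 0.240 for the two intervals.
With no interference, expected double-crossover frequency = 0.150 × 0.240 = 0.03600.
Expected number = 0.03600 × 2510 = 90.36 ≈ 90.

90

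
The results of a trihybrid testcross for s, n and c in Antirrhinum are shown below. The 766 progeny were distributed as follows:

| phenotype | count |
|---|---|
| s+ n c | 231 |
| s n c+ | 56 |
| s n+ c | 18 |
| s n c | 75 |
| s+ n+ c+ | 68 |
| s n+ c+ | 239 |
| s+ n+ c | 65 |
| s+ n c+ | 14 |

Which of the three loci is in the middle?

The two most frequent reciprocal classes, s n+ c+ and s+ n c, are the parental types, so the F1 was s n+ c+ / s+ n c.
The two rarest classes, s n+ c and s+ n c+, are the double crossovers. Comparing them with the parentals, only the c allele has switched, so c is the middle locus and the order is s – c – n.

c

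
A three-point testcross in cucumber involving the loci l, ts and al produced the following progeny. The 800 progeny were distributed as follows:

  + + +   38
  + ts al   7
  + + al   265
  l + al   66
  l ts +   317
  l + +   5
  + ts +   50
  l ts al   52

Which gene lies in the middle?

ts

The two most frequent reciprocal classes, l ts + and + + al, are the parental types, so the F1 was l ts + / + + al.
The two rarest classes, l + + and + ts al, are the double crossovers. Comparing them with the parentals, only the ts allele has switched, so ts is the middle locus and the order is al – ts – l.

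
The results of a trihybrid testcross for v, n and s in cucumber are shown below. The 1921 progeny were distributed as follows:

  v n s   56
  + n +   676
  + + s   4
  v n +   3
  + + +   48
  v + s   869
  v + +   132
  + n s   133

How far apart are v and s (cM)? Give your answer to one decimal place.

14.2 cM

The two most frequent reciprocal classes, v + s and + n +, are the parental types, so the F1 was v + s / + n +.
The two rarest classes, + + s and v n +, are the double crossovers. Comparing them with the parentals, only the v allele has switched, so v is the middle locus and the order is n – v – s.
Crossovers in the v–s interval produce the single-crossover classes v + + and + n s (132 + 133 = 265) plus the double crossovers (7).
RF(v–s) = (265 + 7) / 1921 = 272/1921 = 0.1416 → 14.2 cM.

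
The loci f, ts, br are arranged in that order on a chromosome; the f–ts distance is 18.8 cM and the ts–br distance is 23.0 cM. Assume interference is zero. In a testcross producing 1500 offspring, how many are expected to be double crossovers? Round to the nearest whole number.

65

Map distances give recombination frequencies of 0.188 and 0.230 for the two intervals.
With no interference, expected double-crossover frequency = 0.188 × 0.230 = 0.04324.
Expected number = 0.04324 × 1500 = 64.86 ≈ 65.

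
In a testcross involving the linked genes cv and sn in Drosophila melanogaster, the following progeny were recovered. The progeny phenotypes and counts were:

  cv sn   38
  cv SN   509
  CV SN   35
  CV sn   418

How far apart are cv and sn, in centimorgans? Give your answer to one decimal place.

7.3 centimorgans

The two most frequent classes, CV sn (418) and cv SN (509), are the parental types, so the F1 was CV sn / cv SN.
The recombinant classes are CV SN and cv sn: 35 + 38 = 73.
Recombination frequency = 73/1000 = 0.0730 ≈ 7.3%, i.e. 7.3 centimorgans.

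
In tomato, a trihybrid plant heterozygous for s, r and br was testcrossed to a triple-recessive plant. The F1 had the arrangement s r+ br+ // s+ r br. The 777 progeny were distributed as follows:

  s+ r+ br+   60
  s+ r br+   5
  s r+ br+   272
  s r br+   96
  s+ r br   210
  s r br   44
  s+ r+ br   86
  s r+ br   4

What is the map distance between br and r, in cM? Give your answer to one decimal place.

24.6 cM

The two rarest classes, s r+ br and s+ r br+, are the double crossovers. Comparing them with the parentals, only the br allele has switched, so br is the middle locus and the order is r – br – s.
Crossovers in the r–br interval produce the single-crossover classes s r br+ and s+ r+ br (96 + 86 = 182) plus the double crossovers (9).
RF(r–br) = (182 + 9) / 777 = 191/777 = 0.2458 → 24.6 cM.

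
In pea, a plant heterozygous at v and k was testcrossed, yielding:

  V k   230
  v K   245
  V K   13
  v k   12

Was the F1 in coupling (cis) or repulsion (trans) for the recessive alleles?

trans

The two most frequent classes are V k (230) and v K (245); these are the parental (non-recombinant) types.
So the F1 carried V k on one chromosome and v K on the other — the recessive alleles are on opposite chromosomes (trans / repulsion).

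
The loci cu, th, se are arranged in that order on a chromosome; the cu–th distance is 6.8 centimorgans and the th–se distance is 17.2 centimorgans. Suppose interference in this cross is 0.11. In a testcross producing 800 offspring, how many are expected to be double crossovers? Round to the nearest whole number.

8

Map distances give recombination frequencies of 0.068 and 0.172 for the two intervals.
With interference 0.11 (so coincidence = 0.89), expected double-crossover frequency = 0.068 × 0.172 × 0.89 = 0.01041.
Expected number = 0.01041 × 800 = 8.33 ≈ 8.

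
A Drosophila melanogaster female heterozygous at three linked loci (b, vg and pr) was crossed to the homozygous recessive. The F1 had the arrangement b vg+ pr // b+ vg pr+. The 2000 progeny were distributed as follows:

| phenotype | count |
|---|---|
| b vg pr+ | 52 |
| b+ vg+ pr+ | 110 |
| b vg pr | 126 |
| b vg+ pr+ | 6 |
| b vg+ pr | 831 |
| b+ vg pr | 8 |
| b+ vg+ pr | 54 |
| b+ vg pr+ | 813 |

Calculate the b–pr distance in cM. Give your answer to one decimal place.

6.0 cM

The two rarest classes, b vg+ pr+ and b+ vg pr, are the double crossovers. Comparing them with the parentals, only the pr allele has switched, so pr is the middle locus and the order is b – pr – vg.
Crossovers in the b–pr interval produce the single-crossover classes b+ vg+ pr and b vg pr+ (54 + 52 = 106) plus the double crossovers (14).
RF(b–pr) = (106 + 14) / 2000 = 120/2000 = 0.0600 → 6.0 cM.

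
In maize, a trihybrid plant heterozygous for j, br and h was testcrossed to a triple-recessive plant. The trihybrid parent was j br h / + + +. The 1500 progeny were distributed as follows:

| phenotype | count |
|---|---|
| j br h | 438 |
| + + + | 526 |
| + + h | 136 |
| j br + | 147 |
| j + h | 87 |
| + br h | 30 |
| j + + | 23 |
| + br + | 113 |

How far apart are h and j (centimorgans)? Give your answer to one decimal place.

22.4 centimorgans

The two rarest classes, + br h and j + +, are the double crossovers. Comparing them with the parentals, only the j allele has switched, so j is the middle locus and the order is h – j – br.
Crossovers in the h–j interval produce the single-crossover classes j br + and + + h (147 + 136 = 283) plus the double crossovers (53).
RF(h–j) = (283 + 53) / 1500 = 336/1500 = 0.2240 → 22.4 centimorgans.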